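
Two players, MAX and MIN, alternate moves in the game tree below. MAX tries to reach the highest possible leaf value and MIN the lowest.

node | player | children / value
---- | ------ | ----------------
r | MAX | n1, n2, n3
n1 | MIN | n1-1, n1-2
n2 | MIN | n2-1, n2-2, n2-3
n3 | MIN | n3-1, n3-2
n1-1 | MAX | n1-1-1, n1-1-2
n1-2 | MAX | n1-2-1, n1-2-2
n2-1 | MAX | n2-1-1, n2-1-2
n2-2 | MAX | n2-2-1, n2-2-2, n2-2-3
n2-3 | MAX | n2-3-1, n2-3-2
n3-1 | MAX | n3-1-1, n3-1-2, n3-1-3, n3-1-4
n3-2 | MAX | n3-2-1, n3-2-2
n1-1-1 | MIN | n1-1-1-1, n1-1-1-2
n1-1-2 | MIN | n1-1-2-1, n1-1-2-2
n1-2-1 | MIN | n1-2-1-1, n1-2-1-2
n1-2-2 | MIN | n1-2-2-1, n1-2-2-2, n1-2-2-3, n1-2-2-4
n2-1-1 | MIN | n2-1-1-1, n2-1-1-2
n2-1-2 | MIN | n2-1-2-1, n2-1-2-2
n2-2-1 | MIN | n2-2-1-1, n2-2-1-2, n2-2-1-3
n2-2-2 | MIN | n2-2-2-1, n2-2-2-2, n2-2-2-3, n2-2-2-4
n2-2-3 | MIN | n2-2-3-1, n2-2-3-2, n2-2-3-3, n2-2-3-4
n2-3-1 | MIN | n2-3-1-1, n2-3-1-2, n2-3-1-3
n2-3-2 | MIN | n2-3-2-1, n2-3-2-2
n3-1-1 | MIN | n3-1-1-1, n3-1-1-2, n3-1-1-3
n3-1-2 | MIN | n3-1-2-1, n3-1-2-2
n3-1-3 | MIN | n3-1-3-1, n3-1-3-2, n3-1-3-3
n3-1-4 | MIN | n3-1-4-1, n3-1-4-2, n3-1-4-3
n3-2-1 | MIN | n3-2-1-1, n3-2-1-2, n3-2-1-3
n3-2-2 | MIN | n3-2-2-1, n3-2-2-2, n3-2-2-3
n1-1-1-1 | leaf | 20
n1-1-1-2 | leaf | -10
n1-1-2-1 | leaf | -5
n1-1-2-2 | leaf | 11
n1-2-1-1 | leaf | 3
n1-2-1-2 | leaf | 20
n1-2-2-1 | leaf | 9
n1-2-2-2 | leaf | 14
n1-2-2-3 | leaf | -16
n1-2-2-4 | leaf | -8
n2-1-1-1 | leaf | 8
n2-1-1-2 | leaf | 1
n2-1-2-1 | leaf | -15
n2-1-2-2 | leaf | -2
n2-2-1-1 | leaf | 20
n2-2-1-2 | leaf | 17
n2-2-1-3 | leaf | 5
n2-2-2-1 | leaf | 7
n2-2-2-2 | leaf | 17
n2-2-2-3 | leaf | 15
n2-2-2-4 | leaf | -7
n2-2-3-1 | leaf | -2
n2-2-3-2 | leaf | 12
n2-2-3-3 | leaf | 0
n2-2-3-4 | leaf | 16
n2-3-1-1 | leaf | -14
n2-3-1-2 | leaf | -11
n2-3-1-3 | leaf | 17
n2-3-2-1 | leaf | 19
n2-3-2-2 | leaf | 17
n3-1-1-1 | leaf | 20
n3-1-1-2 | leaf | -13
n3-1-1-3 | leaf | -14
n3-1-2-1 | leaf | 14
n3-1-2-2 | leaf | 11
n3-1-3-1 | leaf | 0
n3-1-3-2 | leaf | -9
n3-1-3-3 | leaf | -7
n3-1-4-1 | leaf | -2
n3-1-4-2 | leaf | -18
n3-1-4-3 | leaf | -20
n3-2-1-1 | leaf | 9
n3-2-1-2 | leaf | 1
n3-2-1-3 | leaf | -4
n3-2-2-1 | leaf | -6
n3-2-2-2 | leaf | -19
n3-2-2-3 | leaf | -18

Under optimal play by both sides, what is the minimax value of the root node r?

n1-1-1 (MIN): min(20, -10) = -10
n1-1-2 (MIN): min(-5, 11) = -5
n1-1 (MAX): max(-10, -5) = -5
n1-2-1 (MIN): min(3, 20) = 3
n1-2-2 (MIN): min(9, 14, -16, -8) = -16
n1-2 (MAX): max(3, -16) = 3
n1 (MIN): min(-5, 3) = -5
n2-1-1 (MIN): min(8, 1) = 1
n2-1-2 (MIN): min(-15, -2) = -15
n2-1 (MAX): max(1, -15) = 1
n2-2-1 (MIN): min(20, 17, 5) = 5
n2-2-2 (MIN): min(7, 17, 15, -7) = -7
n2-2-3 (MIN): min(-2, 12, 0, 16) = -2
n2-2 (MAX): max(5, -7, -2) = 5
n2-3-1 (MIN): min(-14, -11, 17) = -14
n2-3-2 (MIN): min(19, 17) = 17
n2-3 (MAX): max(-14, 17) = 17
n2 (MIN): min(1, 5, 17) = 1
n3-1-1 (MIN): min(20, -13, -14) = -14
n3-1-2 (MIN): min(14, 11) = 11
n3-1-3 (MIN): min(0, -9, -7) = -9
n3-1-4 (MIN): min(-2, -18, -20) = -20
n3-1 (MAX): max(-14, 11, -9, -20) = 11
n3-2-1 (MIN): min(9, 1, -4) = -4
n3-2-2 (MIN): min(-6, -19, -18) = -19
n3-2 (MAX): max(-4, -19) = -4
n3 (MIN): min(11, -4) = -4
r (MAX): max(-5, 1, -4) = 1

1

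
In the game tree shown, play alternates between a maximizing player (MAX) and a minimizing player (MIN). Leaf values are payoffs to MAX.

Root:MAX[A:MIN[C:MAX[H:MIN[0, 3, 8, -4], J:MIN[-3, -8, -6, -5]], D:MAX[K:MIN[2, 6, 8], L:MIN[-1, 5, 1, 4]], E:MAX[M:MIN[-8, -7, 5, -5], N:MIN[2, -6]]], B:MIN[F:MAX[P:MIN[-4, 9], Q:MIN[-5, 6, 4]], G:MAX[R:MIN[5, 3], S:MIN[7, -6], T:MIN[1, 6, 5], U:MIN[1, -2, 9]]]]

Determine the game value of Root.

-4

H (MIN): min(0, 3, 8, -4) = -4
J (MIN): min(-3, -8, -6, -5) = -8
C (MAX): max(-4, -8) = -4
K (MIN): min(2, 6, 8) = 2
L (MIN): min(-1, 5, 1, 4) = -1
D (MAX): max(2, -1) = 2
M (MIN): min(-8, -7, 5, -5) = -8
N (MIN): min(2, -6) = -6
E (MAX): max(-8, -6) = -6
A (MIN): min(-4, 2, -6) = -6
P (MIN): min(-4, 9) = -4
Q (MIN): min(-5, 6, 4) = -5
F (MAX): max(-4, -5) = -4
R (MIN): min(5, 3) = 3
S (MIN): min(7, -6) = -6
T (MIN): min(1, 6, 5) = 1
U (MIN): min(1, -2, 9) = -2
G (MAX): max(3, -6, 1, -2) = 3
B (MIN): min(-4, 3) = -4
Root (MAX): max(-6, -4) = -4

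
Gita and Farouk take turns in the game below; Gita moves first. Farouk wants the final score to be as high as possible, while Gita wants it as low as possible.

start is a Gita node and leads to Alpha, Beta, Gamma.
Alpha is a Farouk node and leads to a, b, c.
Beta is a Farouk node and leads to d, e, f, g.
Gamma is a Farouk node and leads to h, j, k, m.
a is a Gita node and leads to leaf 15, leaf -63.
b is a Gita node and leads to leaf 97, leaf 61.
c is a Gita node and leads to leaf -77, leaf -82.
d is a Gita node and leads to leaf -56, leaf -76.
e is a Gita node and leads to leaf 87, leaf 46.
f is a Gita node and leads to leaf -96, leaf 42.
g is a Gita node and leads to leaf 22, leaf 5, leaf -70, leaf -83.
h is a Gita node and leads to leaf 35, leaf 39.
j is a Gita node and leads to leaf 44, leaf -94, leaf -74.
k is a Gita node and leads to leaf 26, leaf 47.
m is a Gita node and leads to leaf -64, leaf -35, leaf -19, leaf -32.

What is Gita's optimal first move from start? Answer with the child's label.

a (Gita): min(15, -63) = -63
b (Gita): min(97, 61) = 61
c (Gita): min(-77, -82) = -82
Alpha (Farouk): max(-63, 61, -82) = 61
d (Gita): min(-56, -76) = -76
e (Gita): min(87, 46) = 46
f (Gita): min(-96, 42) = -96
g (Gita): min(22, 5, -70, -83) = -83
Beta (Farouk): max(-76, 46, -96, -83) = 46
h (Gita): min(35, 39) = 35
j (Gita): min(44, -94, -74) = -94
k (Gita): min(26, 47) = 26
m (Gita): min(-64, -35, -19, -32) = -64
Gamma (Farouk): max(35, -94, 26, -64) = 35
start (Gita): min(61, 46, 35) = 35
Gita at start wants the lowest of {Alpha=61, Beta=46, Gamma=35}, so chooses Gamma.

Gamma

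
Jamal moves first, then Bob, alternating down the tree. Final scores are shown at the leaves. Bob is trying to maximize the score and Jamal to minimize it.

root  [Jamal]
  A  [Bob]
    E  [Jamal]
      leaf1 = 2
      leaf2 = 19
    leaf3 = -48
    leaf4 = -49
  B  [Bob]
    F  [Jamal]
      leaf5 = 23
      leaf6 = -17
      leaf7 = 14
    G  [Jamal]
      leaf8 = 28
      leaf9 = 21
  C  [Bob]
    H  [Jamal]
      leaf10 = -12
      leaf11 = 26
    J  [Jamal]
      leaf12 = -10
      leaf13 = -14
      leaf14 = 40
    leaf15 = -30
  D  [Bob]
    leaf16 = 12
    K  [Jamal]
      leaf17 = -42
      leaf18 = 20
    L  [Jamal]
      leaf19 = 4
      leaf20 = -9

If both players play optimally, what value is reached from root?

E (Jamal): min(2, 19) = 2
A (Bob): max(2, -48, -49) = 2
F (Jamal): min(23, -17, 14) = -17
G (Jamal): min(28, 21) = 21
B (Bob): max(-17, 21) = 21
H (Jamal): min(-12, 26) = -12
J (Jamal): min(-10, -14, 40) = -14
C (Bob): max(-12, -14, -30) = -12
K (Jamal): min(-42, 20) = -42
L (Jamal): min(4, -9) = -9
D (Bob): max(12, -42, -9) = 12
root (Jamal): min(2, 21, -12, 12) = -12

-12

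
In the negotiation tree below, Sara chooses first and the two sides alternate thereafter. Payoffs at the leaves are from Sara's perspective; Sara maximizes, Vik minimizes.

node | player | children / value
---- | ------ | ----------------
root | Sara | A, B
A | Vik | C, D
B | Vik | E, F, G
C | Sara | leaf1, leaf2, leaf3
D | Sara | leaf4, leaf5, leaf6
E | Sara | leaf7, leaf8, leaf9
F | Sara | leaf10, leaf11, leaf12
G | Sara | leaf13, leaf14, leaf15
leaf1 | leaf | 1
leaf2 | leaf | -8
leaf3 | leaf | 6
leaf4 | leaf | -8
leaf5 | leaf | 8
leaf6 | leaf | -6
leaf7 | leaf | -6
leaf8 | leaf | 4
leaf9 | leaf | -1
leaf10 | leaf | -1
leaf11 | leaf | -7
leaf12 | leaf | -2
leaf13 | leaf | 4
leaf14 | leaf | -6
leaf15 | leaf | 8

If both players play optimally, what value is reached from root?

C (Sara): max(1, -8, 6) = 6
D (Sara): max(-8, 8, -6) = 8
A (Vik): min(6, 8) = 6
E (Sara): max(-6, 4, -1) = 4
F (Sara): max(-1, -7, -2) = -1
G (Sara): max(4, -6, 8) = 8
B (Vik): min(4, -1, 8) = -1
root (Sara): max(6, -1) = 6

6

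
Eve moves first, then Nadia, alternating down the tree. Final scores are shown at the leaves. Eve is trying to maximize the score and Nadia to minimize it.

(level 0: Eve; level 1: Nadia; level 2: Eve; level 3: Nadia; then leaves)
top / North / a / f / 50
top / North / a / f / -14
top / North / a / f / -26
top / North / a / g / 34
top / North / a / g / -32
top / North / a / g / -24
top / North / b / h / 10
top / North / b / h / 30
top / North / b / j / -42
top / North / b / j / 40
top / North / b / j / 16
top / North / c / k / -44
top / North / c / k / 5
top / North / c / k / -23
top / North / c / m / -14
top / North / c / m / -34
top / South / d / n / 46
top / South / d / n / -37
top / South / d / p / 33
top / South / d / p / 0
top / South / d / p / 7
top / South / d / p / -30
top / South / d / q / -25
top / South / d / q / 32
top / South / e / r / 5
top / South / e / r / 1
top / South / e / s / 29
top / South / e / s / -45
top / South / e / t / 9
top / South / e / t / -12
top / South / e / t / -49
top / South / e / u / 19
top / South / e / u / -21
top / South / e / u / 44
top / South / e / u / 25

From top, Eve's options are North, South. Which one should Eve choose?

f (Nadia): min(50, -14, -26) = -26
g (Nadia): min(34, -32, -24) = -32
a (Eve): max(-26, -32) = -26
h (Nadia): min(10, 30) = 10
j (Nadia): min(-42, 40, 16) = -42
b (Eve): max(10, -42) = 10
k (Nadia): min(-44, 5, -23) = -44
m (Nadia): min(-14, -34) = -34
c (Eve): max(-44, -34) = -34
North (Nadia): min(-26, 10, -34) = -34
n (Nadia): min(46, -37) = -37
p (Nadia): min(33, 0, 7, -30) = -30
q (Nadia): min(-25, 32) = -25
d (Eve): max(-37, -30, -25) = -25
r (Nadia): min(5, 1) = 1
s (Nadia): min(29, -45) = -45
t (Nadia): min(9, -12, -49) = -49
u (Nadia): min(19, -21, 44, 25) = -21
e (Eve): max(1, -45, -49, -21) = 1
South (Nadia): min(-25, 1) = -25
top (Eve): max(-34, -25) = -25
Eve at top wants the highest of {North=-34, South=-25}, so chooses South.

South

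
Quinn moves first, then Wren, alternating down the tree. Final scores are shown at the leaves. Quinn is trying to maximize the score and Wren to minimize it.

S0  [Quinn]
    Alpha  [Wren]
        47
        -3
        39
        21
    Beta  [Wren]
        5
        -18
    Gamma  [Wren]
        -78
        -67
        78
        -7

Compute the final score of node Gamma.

-78

Gamma (Wren): min(-78, -67, 78, -7) = -78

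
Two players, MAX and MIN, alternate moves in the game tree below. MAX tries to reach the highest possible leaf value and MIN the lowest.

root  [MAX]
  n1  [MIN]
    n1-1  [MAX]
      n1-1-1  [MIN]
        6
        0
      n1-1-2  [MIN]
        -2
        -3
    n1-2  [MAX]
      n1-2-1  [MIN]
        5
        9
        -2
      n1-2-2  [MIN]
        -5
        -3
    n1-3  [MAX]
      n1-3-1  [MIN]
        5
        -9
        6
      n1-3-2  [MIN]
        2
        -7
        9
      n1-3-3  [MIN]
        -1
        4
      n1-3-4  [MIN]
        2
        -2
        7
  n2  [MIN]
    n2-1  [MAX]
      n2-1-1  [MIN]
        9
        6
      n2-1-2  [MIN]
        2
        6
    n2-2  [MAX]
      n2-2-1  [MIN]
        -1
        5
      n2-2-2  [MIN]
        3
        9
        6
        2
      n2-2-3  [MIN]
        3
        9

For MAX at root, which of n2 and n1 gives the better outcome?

n2-1-1 (MIN): min(9, 6) = 6
n2-1-2 (MIN): min(2, 6) = 2
n2-1 (MAX): max(6, 2) = 6
n2-2-1 (MIN): min(-1, 5) = -1
n2-2-2 (MIN): min(3, 9, 6, 2) = 2
n2-2-3 (MIN): min(3, 9) = 3
n2-2 (MAX): max(-1, 2, 3) = 3
n2 (MIN): min(6, 3) = 3
n1-1-1 (MIN): min(6, 0) = 0
n1-1-2 (MIN): min(-2, -3) = -3
n1-1 (MAX): max(0, -3) = 0
n1-2-1 (MIN): min(5, 9, -2) = -2
n1-2-2 (MIN): min(-5, -3) = -5
n1-2 (MAX): max(-2, -5) = -2
n1-3-1 (MIN): min(5, -9, 6) = -9
n1-3-2 (MIN): min(2, -7, 9) = -7
n1-3-3 (MIN): min(-1, 4) = -1
n1-3-4 (MIN): min(2, -2, 7) = -2
n1-3 (MAX): max(-9, -7, -1, -2) = -1
n1 (MIN): min(0, -2, -1) = -2
MAX prefers the higher value; n2=3, n1=-2. n2 is better since 3 > -2.

n2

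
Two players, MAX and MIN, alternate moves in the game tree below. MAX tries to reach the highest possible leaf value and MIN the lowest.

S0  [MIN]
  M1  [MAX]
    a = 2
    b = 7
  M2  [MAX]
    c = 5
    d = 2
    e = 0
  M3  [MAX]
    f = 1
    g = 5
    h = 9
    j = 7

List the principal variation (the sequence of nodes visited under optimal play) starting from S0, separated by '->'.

S0 -> M2 -> c

M1 (MAX): max(2, 7) = 7
M2 (MAX): max(5, 2, 0) = 5
M3 (MAX): max(1, 5, 9, 7) = 9
S0 (MIN): min(7, 5, 9) = 5
At S0, MIN picks M2 (lowest: 5).
At M2, MAX picks c (highest: 5).
Terminal value 5.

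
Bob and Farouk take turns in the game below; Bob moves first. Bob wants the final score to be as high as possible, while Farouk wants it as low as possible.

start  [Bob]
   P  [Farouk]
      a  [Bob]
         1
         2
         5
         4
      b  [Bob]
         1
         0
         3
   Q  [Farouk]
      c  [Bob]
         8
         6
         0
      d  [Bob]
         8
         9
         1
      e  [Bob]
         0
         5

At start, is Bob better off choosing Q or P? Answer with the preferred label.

c (Bob): max(8, 6, 0) = 8
d (Bob): max(8, 9, 1) = 9
e (Bob): max(0, 5) = 5
Q (Farouk): min(8, 9, 5) = 5
a (Bob): max(1, 2, 5, 4) = 5
b (Bob): max(1, 0, 3) = 3
P (Farouk): min(5, 3) = 3
Bob prefers the higher value; Q=5, P=3. Q is better since 5 > 3.

Q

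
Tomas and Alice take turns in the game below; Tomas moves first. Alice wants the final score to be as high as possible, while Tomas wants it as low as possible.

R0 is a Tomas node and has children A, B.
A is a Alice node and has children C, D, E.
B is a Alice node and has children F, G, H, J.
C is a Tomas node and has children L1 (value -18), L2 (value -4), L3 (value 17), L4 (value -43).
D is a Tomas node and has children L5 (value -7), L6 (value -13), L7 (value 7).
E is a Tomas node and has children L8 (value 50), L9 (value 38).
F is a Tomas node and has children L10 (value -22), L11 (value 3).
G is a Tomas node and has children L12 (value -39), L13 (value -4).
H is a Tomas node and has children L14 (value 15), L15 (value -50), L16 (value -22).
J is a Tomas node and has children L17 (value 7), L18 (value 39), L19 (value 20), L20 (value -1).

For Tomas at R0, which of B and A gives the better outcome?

F (Tomas): min(-22, 3) = -22
G (Tomas): min(-39, -4) = -39
H (Tomas): min(15, -50, -22) = -50
J (Tomas): min(7, 39, 20, -1) = -1
B (Alice): max(-22, -39, -50, -1) = -1
C (Tomas): min(-18, -4, 17, -43) = -43
D (Tomas): min(-7, -13, 7) = -13
E (Tomas): min(50, 38) = 38
A (Alice): max(-43, -13, 38) = 38
Tomas prefers the lower value; B=-1, A=38. B is better since -1 < 38.

B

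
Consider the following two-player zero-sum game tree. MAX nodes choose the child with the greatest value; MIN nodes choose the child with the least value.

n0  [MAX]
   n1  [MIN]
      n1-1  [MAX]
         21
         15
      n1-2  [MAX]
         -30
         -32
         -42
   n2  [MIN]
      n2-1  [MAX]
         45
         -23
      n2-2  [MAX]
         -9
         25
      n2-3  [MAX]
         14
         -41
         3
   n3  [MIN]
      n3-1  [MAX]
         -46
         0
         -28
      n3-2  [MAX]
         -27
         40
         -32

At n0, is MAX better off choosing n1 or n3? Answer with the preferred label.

n3

n1-1 (MAX): max(21, 15) = 21
n1-2 (MAX): max(-30, -32, -42) = -30
n1 (MIN): min(21, -30) = -30
n3-1 (MAX): max(-46, 0, -28) = 0
n3-2 (MAX): max(-27, 40, -32) = 40
n3 (MIN): min(0, 40) = 0
MAX prefers the higher value; n1=-30, n3=0. n3 is better since 0 > -30.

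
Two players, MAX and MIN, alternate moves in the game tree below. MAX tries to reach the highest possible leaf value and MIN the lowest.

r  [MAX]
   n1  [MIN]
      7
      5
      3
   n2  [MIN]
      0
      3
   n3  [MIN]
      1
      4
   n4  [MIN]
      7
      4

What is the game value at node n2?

0

n2 (MIN): min(0, 3) = 0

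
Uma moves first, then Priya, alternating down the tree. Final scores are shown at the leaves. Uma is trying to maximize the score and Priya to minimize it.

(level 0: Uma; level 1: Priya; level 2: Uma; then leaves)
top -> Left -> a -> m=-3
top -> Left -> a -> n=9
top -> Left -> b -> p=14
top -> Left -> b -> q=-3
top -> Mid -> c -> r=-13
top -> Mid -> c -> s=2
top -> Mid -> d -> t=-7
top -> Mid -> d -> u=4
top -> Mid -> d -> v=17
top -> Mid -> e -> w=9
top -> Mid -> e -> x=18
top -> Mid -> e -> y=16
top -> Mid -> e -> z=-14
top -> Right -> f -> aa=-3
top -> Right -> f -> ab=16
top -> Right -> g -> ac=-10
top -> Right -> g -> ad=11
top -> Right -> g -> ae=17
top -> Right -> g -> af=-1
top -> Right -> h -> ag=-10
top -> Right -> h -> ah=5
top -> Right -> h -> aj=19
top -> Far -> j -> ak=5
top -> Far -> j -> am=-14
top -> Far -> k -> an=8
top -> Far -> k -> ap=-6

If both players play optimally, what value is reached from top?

16

a (Uma): max(-3, 9) = 9
b (Uma): max(14, -3) = 14
Left (Priya): min(9, 14) = 9
c (Uma): max(-13, 2) = 2
d (Uma): max(-7, 4, 17) = 17
e (Uma): max(9, 18, 16, -14) = 18
Mid (Priya): min(2, 17, 18) = 2
f (Uma): max(-3, 16) = 16
g (Uma): max(-10, 11, 17, -1) = 17
h (Uma): max(-10, 5, 19) = 19
Right (Priya): min(16, 17, 19) = 16
j (Uma): max(5, -14) = 5
k (Uma): max(8, -6) = 8
Far (Priya): min(5, 8) = 5
top (Uma): max(9, 2, 16, 5) = 16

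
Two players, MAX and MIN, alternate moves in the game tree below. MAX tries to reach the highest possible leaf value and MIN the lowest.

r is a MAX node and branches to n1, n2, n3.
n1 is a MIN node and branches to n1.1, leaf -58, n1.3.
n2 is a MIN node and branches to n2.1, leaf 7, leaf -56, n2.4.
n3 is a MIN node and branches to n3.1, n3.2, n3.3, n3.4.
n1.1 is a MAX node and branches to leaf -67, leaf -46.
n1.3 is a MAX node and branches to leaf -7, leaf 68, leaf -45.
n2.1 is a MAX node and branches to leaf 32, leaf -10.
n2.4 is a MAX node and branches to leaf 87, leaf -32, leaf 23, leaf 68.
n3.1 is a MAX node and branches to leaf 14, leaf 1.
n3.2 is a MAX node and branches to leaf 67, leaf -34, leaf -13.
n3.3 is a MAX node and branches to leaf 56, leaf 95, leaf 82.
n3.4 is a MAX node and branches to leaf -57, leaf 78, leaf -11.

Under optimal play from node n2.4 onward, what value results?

n2.4 (MAX): max(87, -32, 23, 68) = 87

87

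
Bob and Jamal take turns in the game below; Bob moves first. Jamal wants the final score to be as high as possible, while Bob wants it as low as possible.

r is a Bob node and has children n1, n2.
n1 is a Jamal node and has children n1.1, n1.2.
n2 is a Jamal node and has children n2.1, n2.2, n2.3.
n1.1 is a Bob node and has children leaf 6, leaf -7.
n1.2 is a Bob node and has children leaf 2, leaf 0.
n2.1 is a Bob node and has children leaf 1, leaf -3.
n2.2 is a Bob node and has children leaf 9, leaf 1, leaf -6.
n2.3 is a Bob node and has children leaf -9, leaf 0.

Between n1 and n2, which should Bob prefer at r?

n2

n1.1 (Bob): min(6, -7) = -7
n1.2 (Bob): min(2, 0) = 0
n1 (Jamal): max(-7, 0) = 0
n2.1 (Bob): min(1, -3) = -3
n2.2 (Bob): min(9, 1, -6) = -6
n2.3 (Bob): min(-9, 0) = -9
n2 (Jamal): max(-3, -6, -9) = -3
Bob prefers the lower value; n1=0, n2=-3. n2 is better since -3 < 0.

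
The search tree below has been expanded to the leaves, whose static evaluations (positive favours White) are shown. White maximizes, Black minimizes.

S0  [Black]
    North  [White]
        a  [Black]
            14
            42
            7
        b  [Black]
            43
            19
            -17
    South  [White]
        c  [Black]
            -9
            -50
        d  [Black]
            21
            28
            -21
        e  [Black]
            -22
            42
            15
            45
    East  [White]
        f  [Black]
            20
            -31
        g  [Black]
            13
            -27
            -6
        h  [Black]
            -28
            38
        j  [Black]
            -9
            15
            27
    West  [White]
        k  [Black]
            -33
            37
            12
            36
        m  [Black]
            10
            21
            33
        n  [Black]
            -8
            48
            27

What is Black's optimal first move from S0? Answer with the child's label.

a (Black): min(14, 42, 7) = 7
b (Black): min(43, 19, -17) = -17
North (White): max(7, -17) = 7
c (Black): min(-9, -50) = -50
d (Black): min(21, 28, -21) = -21
e (Black): min(-22, 42, 15, 45) = -22
South (White): max(-50, -21, -22) = -21
f (Black): min(20, -31) = -31
g (Black): min(13, -27, -6) = -27
h (Black): min(-28, 38) = -28
j (Black): min(-9, 15, 27) = -9
East (White): max(-31, -27, -28, -9) = -9
k (Black): min(-33, 37, 12, 36) = -33
m (Black): min(10, 21, 33) = 10
n (Black): min(-8, 48, 27) = -8
West (White): max(-33, 10, -8) = 10
S0 (Black): min(7, -21, -9, 10) = -21
Black at S0 wants the lowest of {North=7, South=-21, East=-9, West=10}, so chooses South.

South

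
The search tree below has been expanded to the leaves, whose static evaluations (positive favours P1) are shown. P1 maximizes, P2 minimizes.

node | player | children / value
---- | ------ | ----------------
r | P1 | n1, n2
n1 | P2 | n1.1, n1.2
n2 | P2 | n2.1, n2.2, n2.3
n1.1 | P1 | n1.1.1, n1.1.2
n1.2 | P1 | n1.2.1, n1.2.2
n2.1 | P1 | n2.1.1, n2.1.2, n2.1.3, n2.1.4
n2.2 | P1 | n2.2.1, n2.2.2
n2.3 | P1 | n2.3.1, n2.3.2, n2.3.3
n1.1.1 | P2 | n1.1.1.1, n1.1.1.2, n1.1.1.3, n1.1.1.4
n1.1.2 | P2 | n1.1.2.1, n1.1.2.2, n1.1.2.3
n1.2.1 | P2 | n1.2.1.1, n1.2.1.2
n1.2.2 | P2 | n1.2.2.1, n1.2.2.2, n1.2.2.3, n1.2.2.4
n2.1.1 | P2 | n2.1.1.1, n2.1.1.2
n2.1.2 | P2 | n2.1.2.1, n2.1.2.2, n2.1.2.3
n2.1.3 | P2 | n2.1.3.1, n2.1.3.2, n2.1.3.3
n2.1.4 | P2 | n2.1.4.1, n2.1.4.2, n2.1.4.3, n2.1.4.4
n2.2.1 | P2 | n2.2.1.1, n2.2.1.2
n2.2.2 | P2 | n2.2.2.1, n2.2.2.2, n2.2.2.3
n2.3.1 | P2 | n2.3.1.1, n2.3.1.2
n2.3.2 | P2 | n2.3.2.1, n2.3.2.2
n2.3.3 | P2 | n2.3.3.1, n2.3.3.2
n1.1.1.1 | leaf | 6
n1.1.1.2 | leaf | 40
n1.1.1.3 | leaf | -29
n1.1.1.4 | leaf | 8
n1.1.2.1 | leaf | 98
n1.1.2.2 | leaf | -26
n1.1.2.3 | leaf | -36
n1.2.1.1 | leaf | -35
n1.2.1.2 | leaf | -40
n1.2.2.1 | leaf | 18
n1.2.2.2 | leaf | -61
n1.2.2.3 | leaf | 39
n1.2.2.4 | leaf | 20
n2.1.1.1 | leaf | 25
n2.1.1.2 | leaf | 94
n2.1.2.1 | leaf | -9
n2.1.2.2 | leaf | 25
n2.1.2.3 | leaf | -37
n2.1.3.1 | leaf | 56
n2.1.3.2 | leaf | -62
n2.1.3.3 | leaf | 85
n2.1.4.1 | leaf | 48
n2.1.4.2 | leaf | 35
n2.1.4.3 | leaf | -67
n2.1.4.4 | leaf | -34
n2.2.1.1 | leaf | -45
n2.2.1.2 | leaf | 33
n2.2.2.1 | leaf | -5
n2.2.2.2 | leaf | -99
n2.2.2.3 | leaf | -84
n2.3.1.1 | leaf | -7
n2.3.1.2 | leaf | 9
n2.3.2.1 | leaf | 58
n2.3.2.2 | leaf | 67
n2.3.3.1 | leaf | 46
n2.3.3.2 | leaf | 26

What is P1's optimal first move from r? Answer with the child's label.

n1

n1.1.1 (P2): min(6, 40, -29, 8) = -29
n1.1.2 (P2): min(98, -26, -36) = -36
n1.1 (P1): max(-29, -36) = -29
n1.2.1 (P2): min(-35, -40) = -40
n1.2.2 (P2): min(18, -61, 39, 20) = -61
n1.2 (P1): max(-40, -61) = -40
n1 (P2): min(-29, -40) = -40
n2.1.1 (P2): min(25, 94) = 25
n2.1.2 (P2): min(-9, 25, -37) = -37
n2.1.3 (P2): min(56, -62, 85) = -62
n2.1.4 (P2): min(48, 35, -67, -34) = -67
n2.1 (P1): max(25, -37, -62, -67) = 25
n2.2.1 (P2): min(-45, 33) = -45
n2.2.2 (P2): min(-5, -99, -84) = -99
n2.2 (P1): max(-45, -99) = -45
n2.3.1 (P2): min(-7, 9) = -7
n2.3.2 (P2): min(58, 67) = 58
n2.3.3 (P2): min(46, 26) = 26
n2.3 (P1): max(-7, 58, 26) = 58
n2 (P2): min(25, -45, 58) = -45
r (P1): max(-40, -45) = -40
P1 at r wants the highest of {n1=-40, n2=-45}, so chooses n1.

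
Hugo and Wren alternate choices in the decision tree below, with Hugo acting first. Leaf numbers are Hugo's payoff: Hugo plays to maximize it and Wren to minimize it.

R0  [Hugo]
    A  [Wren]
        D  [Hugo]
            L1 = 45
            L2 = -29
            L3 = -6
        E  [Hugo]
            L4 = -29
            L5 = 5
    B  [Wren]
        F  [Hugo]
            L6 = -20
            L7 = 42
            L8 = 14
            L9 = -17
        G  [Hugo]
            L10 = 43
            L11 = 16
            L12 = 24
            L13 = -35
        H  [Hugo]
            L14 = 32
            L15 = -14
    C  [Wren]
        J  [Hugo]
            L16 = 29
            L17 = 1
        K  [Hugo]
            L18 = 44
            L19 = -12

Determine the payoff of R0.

32

D (Hugo): max(45, -29, -6) = 45
E (Hugo): max(-29, 5) = 5
A (Wren): min(45, 5) = 5
F (Hugo): max(-20, 42, 14, -17) = 42
G (Hugo): max(43, 16, 24, -35) = 43
H (Hugo): max(32, -14) = 32
B (Wren): min(42, 43, 32) = 32
J (Hugo): max(29, 1) = 29
K (Hugo): max(44, -12) = 44
C (Wren): min(29, 44) = 29
R0 (Hugo): max(5, 32, 29) = 32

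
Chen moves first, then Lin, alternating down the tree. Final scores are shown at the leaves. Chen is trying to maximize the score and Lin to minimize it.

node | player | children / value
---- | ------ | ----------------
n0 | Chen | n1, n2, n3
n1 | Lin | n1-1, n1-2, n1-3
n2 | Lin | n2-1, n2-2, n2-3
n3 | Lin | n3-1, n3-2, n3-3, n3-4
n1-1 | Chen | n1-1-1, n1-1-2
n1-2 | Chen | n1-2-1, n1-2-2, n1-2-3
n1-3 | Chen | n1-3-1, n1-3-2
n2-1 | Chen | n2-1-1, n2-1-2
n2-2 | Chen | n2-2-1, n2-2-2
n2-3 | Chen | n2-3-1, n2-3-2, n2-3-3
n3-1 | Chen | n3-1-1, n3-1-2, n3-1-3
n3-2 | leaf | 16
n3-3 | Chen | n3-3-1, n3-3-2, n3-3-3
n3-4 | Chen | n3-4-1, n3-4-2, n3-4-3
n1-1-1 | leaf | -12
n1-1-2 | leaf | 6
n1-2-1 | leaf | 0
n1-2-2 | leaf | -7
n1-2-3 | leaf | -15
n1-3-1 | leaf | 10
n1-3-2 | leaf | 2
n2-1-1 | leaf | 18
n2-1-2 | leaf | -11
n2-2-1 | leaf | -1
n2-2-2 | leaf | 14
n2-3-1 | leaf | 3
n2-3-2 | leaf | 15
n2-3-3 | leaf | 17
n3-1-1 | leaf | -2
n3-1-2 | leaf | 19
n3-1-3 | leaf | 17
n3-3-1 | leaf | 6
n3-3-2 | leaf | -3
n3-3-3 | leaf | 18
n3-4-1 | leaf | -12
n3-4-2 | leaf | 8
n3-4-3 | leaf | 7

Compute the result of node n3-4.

n3-4 (Chen): max(-12, 8, 7) = 8

8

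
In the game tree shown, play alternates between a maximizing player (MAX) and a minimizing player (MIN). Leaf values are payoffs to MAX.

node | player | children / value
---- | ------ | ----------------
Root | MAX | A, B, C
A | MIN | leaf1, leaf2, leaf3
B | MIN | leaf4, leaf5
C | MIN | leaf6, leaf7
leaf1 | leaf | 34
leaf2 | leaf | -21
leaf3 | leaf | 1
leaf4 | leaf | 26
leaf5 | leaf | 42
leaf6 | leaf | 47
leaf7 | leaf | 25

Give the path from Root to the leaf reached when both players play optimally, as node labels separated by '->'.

A (MIN): min(34, -21, 1) = -21
B (MIN): min(26, 42) = 26
C (MIN): min(47, 25) = 25
Root (MAX): max(-21, 26, 25) = 26
At Root, MAX picks B (highest: 26).
At B, MIN picks leaf4 (lowest: 26).
Terminal value 26.

Root -> B -> leaf4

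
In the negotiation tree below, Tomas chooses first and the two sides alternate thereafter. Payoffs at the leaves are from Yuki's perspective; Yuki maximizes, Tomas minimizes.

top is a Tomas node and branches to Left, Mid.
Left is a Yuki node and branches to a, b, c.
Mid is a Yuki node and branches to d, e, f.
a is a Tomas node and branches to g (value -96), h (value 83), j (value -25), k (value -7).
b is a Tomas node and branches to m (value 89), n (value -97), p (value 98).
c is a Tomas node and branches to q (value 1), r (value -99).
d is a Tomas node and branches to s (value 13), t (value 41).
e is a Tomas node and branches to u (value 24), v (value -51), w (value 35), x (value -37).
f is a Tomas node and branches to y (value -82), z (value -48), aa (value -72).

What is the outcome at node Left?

a (Tomas): min(-96, 83, -25, -7) = -96
b (Tomas): min(89, -97, 98) = -97
c (Tomas): min(1, -99) = -99
Left (Yuki): max(-96, -97, -99) = -96

-96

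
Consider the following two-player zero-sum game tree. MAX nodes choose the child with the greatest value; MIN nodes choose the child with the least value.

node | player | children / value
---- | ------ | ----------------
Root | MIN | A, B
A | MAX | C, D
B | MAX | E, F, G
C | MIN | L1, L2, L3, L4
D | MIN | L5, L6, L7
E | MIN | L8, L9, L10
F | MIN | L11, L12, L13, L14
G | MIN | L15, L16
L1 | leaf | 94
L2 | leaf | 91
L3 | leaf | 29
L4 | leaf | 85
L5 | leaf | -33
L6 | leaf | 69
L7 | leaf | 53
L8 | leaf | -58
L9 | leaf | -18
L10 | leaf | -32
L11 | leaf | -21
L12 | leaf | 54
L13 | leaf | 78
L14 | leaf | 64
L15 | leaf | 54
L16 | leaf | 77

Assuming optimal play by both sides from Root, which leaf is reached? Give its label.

L3

C (MIN): min(94, 91, 29, 85) = 29
D (MIN): min(-33, 69, 53) = -33
A (MAX): max(29, -33) = 29
E (MIN): min(-58, -18, -32) = -58
F (MIN): min(-21, 54, 78, 64) = -21
G (MIN): min(54, 77) = 54
B (MAX): max(-58, -21, 54) = 54
Root (MIN): min(29, 54) = 29
At Root, MIN picks A (lowest: 29).
At A, MAX picks C (highest: 29).
At C, MIN picks L3 (lowest: 29).
Terminal value 29.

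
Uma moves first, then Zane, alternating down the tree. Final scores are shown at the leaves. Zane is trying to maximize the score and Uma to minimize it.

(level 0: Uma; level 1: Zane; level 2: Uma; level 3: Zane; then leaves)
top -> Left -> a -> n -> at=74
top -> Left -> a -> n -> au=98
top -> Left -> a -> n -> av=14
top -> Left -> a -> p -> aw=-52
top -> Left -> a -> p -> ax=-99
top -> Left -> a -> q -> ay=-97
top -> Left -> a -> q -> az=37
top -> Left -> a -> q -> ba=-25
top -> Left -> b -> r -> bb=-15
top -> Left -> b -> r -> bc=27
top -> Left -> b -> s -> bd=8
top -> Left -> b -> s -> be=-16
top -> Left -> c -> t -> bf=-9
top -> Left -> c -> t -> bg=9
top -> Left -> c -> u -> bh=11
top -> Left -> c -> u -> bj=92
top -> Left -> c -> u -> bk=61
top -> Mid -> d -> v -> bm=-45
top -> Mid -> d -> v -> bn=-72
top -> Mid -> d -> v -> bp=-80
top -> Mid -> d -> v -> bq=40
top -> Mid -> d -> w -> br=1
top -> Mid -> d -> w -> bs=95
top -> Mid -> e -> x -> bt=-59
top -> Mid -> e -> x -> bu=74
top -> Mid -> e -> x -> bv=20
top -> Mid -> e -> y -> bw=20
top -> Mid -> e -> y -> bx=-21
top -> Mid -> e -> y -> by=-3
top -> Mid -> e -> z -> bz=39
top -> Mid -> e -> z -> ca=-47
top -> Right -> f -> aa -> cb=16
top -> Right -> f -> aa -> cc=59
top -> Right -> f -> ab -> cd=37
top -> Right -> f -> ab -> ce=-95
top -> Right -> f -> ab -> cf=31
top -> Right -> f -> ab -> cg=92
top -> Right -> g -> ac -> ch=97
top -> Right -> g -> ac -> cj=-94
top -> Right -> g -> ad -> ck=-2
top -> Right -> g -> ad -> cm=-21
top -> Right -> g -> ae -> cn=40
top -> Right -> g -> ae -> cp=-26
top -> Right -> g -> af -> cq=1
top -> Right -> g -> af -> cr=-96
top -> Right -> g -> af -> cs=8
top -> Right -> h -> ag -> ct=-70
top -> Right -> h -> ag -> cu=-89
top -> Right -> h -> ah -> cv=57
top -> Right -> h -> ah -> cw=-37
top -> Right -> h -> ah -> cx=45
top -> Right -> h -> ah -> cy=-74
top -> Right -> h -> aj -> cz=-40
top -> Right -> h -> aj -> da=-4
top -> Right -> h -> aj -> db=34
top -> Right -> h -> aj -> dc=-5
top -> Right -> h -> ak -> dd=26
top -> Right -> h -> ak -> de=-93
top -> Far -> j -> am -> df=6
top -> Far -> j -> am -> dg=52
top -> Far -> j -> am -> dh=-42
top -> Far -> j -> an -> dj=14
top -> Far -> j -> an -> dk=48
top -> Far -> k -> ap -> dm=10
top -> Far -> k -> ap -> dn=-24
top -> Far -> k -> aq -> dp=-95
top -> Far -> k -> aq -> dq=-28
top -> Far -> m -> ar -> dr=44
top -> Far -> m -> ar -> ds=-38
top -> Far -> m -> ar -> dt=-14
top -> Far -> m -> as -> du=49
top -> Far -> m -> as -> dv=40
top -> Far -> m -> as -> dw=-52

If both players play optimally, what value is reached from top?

9

n (Zane): max(74, 98, 14) = 98
p (Zane): max(-52, -99) = -52
q (Zane): max(-97, 37, -25) = 37
a (Uma): min(98, -52, 37) = -52
r (Zane): max(-15, 27) = 27
s (Zane): max(8, -16) = 8
b (Uma): min(27, 8) = 8
t (Zane): max(-9, 9) = 9
u (Zane): max(11, 92, 61) = 92
c (Uma): min(9, 92) = 9
Left (Zane): max(-52, 8, 9) = 9
v (Zane): max(-45, -72, -80, 40) = 40
w (Zane): max(1, 95) = 95
d (Uma): min(40, 95) = 40
x (Zane): max(-59, 74, 20) = 74
y (Zane): max(20, -21, -3) = 20
z (Zane): max(39, -47) = 39
e (Uma): min(74, 20, 39) = 20
Mid (Zane): max(40, 20) = 40
aa (Zane): max(16, 59) = 59
ab (Zane): max(37, -95, 31, 92) = 92
f (Uma): min(59, 92) = 59
ac (Zane): max(97, -94) = 97
ad (Zane): max(-2, -21) = -2
ae (Zane): max(40, -26) = 40
af (Zane): max(1, -96, 8) = 8
g (Uma): min(97, -2, 40, 8) = -2
ag (Zane): max(-70, -89) = -70
ah (Zane): max(57, -37, 45, -74) = 57
aj (Zane): max(-40, -4, 34, -5) = 34
ak (Zane): max(26, -93) = 26
h (Uma): min(-70, 57, 34, 26) = -70
Right (Zane): max(59, -2, -70) = 59
am (Zane): max(6, 52, -42) = 52
an (Zane): max(14, 48) = 48
j (Uma): min(52, 48) = 48
ap (Zane): max(10, -24) = 10
aq (Zane): max(-95, -28) = -28
k (Uma): min(10, -28) = -28
ar (Zane): max(44, -38, -14) = 44
as (Zane): max(49, 40, -52) = 49
m (Uma): min(44, 49) = 44
Far (Zane): max(48, -28, 44) = 48
top (Uma): min(9, 40, 59, 48) = 9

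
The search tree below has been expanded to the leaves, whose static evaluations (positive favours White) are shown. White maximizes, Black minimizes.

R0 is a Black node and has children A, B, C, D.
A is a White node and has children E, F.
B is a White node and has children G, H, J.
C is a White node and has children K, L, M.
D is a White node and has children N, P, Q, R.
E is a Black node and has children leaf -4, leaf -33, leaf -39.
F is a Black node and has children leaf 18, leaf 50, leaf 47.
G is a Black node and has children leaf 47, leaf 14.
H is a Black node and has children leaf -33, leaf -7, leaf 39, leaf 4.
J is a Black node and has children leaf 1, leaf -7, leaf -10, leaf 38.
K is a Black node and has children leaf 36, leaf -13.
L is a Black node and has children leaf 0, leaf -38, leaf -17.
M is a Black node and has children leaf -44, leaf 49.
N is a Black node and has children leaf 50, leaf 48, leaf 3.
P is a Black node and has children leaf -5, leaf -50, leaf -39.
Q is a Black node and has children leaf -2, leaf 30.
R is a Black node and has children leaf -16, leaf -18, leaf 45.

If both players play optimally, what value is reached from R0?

-13

E (Black): min(-4, -33, -39) = -39
F (Black): min(18, 50, 47) = 18
A (White): max(-39, 18) = 18
G (Black): min(47, 14) = 14
H (Black): min(-33, -7, 39, 4) = -33
J (Black): min(1, -7, -10, 38) = -10
B (White): max(14, -33, -10) = 14
K (Black): min(36, -13) = -13
L (Black): min(0, -38, -17) = -38
M (Black): min(-44, 49) = -44
C (White): max(-13, -38, -44) = -13
N (Black): min(50, 48, 3) = 3
P (Black): min(-5, -50, -39) = -50
Q (Black): min(-2, 30) = -2
R (Black): min(-16, -18, 45) = -18
D (White): max(3, -50, -2, -18) = 3
R0 (Black): min(18, 14, -13, 3) = -13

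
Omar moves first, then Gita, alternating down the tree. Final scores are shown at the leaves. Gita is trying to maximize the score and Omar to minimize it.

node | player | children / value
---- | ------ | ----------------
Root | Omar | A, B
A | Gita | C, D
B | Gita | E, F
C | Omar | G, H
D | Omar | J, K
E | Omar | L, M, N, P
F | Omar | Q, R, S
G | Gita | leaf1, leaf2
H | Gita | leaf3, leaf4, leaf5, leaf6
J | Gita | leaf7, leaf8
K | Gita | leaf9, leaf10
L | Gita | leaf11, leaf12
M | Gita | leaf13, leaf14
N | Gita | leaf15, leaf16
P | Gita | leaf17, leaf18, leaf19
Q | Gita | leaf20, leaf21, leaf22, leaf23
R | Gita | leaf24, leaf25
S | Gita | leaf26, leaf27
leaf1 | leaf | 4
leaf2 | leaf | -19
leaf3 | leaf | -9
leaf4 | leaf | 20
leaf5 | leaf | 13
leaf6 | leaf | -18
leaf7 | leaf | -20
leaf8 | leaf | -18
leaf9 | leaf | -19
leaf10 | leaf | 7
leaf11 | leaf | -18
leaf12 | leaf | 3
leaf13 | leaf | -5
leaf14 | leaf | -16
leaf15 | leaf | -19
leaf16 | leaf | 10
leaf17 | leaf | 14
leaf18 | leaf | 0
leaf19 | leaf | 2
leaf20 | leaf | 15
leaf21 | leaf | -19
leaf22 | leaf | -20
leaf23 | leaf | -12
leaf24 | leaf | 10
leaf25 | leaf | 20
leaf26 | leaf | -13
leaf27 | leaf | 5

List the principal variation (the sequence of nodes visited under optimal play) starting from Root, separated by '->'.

Root -> A -> C -> G -> leaf1

G (Gita): max(4, -19) = 4
H (Gita): max(-9, 20, 13, -18) = 20
C (Omar): min(4, 20) = 4
J (Gita): max(-20, -18) = -18
K (Gita): max(-19, 7) = 7
D (Omar): min(-18, 7) = -18
A (Gita): max(4, -18) = 4
L (Gita): max(-18, 3) = 3
M (Gita): max(-5, -16) = -5
N (Gita): max(-19, 10) = 10
P (Gita): max(14, 0, 2) = 14
E (Omar): min(3, -5, 10, 14) = -5
Q (Gita): max(15, -19, -20, -12) = 15
R (Gita): max(10, 20) = 20
S (Gita): max(-13, 5) = 5
F (Omar): min(15, 20, 5) = 5
B (Gita): max(-5, 5) = 5
Root (Omar): min(4, 5) = 4
At Root, Omar picks A (lowest: 4).
At A, Gita picks C (highest: 4).
At C, Omar picks G (lowest: 4).
At G, Gita picks leaf1 (highest: 4).
Terminal value 4.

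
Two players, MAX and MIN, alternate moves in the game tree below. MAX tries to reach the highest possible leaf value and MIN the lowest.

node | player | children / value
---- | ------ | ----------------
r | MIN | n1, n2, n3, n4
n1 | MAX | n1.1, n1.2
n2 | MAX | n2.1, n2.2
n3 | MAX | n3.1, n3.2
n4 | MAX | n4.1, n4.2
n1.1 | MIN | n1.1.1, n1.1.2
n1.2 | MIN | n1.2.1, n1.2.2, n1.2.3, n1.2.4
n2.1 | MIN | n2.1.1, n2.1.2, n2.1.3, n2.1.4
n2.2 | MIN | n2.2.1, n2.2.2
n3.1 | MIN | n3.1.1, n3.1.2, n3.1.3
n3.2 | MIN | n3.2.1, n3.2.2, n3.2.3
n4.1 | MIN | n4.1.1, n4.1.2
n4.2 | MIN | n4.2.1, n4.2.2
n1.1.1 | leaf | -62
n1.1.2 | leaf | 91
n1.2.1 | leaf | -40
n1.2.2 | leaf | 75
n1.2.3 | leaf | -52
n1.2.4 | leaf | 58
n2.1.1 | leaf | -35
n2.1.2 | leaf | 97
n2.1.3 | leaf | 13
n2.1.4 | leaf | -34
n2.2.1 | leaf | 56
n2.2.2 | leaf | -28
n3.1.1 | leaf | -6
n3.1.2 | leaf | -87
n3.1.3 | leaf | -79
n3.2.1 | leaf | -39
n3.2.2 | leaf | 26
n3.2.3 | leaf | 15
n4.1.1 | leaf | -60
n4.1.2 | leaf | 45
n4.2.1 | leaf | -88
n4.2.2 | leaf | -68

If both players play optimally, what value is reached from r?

-60

n1.1 (MIN): min(-62, 91) = -62
n1.2 (MIN): min(-40, 75, -52, 58) = -52
n1 (MAX): max(-62, -52) = -52
n2.1 (MIN): min(-35, 97, 13, -34) = -35
n2.2 (MIN): min(56, -28) = -28
n2 (MAX): max(-35, -28) = -28
n3.1 (MIN): min(-6, -87, -79) = -87
n3.2 (MIN): min(-39, 26, 15) = -39
n3 (MAX): max(-87, -39) = -39
n4.1 (MIN): min(-60, 45) = -60
n4.2 (MIN): min(-88, -68) = -88
n4 (MAX): max(-60, -88) = -60
r (MIN): min(-52, -28, -39, -60) = -60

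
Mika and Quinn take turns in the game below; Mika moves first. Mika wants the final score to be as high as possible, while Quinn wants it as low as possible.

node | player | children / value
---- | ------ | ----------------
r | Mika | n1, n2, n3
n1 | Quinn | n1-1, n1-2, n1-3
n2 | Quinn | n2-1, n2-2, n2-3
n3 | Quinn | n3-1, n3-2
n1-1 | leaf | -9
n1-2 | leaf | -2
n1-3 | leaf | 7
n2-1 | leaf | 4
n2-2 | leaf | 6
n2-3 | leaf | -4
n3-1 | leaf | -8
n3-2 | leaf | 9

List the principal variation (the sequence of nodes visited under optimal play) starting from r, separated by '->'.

n1 (Quinn): min(-9, -2, 7) = -9
n2 (Quinn): min(4, 6, -4) = -4
n3 (Quinn): min(-8, 9) = -8
r (Mika): max(-9, -4, -8) = -4
At r, Mika picks n2 (highest: -4).
At n2, Quinn picks n2-3 (lowest: -4).
Terminal value -4.

r -> n2 -> n2-3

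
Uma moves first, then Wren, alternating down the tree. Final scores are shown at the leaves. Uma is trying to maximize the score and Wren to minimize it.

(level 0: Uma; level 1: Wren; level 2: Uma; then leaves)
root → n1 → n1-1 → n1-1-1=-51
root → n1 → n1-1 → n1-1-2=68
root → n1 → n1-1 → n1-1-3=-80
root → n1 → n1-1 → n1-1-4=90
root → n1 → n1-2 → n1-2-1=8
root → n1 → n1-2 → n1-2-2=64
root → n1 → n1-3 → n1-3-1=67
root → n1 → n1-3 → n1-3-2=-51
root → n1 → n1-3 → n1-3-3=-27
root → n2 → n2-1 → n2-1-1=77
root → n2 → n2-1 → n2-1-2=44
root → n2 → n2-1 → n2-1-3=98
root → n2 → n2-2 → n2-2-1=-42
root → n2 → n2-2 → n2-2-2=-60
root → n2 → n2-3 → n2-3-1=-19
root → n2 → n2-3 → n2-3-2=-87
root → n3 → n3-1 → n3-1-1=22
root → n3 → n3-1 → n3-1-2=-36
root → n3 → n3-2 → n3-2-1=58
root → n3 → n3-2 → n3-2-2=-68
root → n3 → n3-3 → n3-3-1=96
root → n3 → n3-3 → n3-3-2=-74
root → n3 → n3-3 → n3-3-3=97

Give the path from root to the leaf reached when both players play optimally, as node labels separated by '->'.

n1-1 (Uma): max(-51, 68, -80, 90) = 90
n1-2 (Uma): max(8, 64) = 64
n1-3 (Uma): max(67, -51, -27) = 67
n1 (Wren): min(90, 64, 67) = 64
n2-1 (Uma): max(77, 44, 98) = 98
n2-2 (Uma): max(-42, -60) = -42
n2-3 (Uma): max(-19, -87) = -19
n2 (Wren): min(98, -42, -19) = -42
n3-1 (Uma): max(22, -36) = 22
n3-2 (Uma): max(58, -68) = 58
n3-3 (Uma): max(96, -74, 97) = 97
n3 (Wren): min(22, 58, 97) = 22
root (Uma): max(64, -42, 22) = 64
At root, Uma picks n1 (highest: 64).
At n1, Wren picks n1-2 (lowest: 64).
At n1-2, Uma picks n1-2-2 (highest: 64).
Terminal value 64.

root -> n1 -> n1-2 -> n1-2-2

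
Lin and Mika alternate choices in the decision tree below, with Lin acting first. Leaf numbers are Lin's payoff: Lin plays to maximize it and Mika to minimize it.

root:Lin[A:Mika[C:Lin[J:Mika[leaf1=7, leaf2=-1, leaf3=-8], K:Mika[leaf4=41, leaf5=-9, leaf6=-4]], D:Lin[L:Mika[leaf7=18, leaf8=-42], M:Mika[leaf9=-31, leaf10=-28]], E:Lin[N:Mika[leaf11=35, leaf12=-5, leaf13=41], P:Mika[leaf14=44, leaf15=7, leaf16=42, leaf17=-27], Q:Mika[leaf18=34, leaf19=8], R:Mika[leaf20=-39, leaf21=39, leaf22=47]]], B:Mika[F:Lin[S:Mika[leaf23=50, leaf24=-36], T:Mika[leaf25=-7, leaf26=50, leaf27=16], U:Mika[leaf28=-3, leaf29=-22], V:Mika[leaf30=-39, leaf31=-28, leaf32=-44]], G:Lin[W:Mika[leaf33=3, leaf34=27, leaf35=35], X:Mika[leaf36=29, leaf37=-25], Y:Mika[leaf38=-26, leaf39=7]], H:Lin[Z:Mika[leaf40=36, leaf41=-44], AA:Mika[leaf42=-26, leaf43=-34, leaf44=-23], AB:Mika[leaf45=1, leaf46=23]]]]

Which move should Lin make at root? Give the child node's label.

J (Mika): min(7, -1, -8) = -8
K (Mika): min(41, -9, -4) = -9
C (Lin): max(-8, -9) = -8
L (Mika): min(18, -42) = -42
M (Mika): min(-31, -28) = -31
D (Lin): max(-42, -31) = -31
N (Mika): min(35, -5, 41) = -5
P (Mika): min(44, 7, 42, -27) = -27
Q (Mika): min(34, 8) = 8
R (Mika): min(-39, 39, 47) = -39
E (Lin): max(-5, -27, 8, -39) = 8
A (Mika): min(-8, -31, 8) = -31
S (Mika): min(50, -36) = -36
T (Mika): min(-7, 50, 16) = -7
U (Mika): min(-3, -22) = -22
V (Mika): min(-39, -28, -44) = -44
F (Lin): max(-36, -7, -22, -44) = -7
W (Mika): min(3, 27, 35) = 3
X (Mika): min(29, -25) = -25
Y (Mika): min(-26, 7) = -26
G (Lin): max(3, -25, -26) = 3
Z (Mika): min(36, -44) = -44
AA (Mika): min(-26, -34, -23) = -34
AB (Mika): min(1, 23) = 1
H (Lin): max(-44, -34, 1) = 1
B (Mika): min(-7, 3, 1) = -7
root (Lin): max(-31, -7) = -7
Lin at root wants the highest of {A=-31, B=-7}, so chooses B.

B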